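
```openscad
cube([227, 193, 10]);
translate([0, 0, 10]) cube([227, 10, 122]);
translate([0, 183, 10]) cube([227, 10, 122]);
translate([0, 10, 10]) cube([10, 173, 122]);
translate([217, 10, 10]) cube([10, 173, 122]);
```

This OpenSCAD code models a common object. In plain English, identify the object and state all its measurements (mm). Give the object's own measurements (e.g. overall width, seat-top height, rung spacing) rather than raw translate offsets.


An open-topped rectangular box: outside dimensions 227×193×132 mm, with a uniform wall and base thickness of 10 mm. The base is a full 227×193 slab on the floor; four walls sit on top of the base. The front and back walls (the −y and +y sides) span the full width; the two side walls fit between them.


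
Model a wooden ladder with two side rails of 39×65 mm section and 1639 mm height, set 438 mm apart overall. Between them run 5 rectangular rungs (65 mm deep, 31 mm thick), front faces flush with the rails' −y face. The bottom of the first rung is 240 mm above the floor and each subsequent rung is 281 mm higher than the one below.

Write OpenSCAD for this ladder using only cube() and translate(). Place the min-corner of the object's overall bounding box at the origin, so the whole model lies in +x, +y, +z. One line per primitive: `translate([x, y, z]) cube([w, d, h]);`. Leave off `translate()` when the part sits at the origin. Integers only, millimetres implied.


// rung span = 438 - 2*39 = 360
// rung[k] z = 240 + k*281
cube([39, 65, 1639]);
translate([399, 0, 0]) cube([39, 65, 1639]);
translate([39, 0, 240]) cube([360, 65, 31]);
translate([39, 0, 521]) cube([360, 65, 31]);
translate([39, 0, 802]) cube([360, 65, 31]);
translate([39, 0, 1083]) cube([360, 65, 31]);
translate([39, 0, 1364]) cube([360, 65, 31]);


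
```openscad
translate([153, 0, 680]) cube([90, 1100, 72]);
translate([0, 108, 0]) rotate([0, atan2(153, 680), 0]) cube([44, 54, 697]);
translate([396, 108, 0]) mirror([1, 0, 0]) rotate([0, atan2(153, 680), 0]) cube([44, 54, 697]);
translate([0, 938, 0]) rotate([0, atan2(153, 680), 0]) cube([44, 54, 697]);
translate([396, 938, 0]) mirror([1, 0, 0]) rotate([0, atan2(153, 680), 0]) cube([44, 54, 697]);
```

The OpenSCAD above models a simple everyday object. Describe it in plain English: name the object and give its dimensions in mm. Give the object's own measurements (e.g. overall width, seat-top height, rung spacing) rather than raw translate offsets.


A sawhorse. A 90×1100×72 mm beam (x, y, z) sits on two A-frame leg pairs. Each pair is two raked legs of 44×54 mm section (54 mm along y) splaying symmetrically in x. Each leg rises 680 mm vertically over 153 mm of horizontal reach and is 697 mm long along its own axis. Every leg's outer bottom edge rests on the floor and its outer top edge meets a bottom edge of the beam — the left legs (tilting toward +x) meet the beam's −x bottom edge, the right legs (their mirror images, tilting toward −x) meet its +x bottom edge — so the leg tops tuck under the beam, the beam's underside is 680 mm above the floor, and the feet are 396 mm apart outside-to-outside with the beam centred between them. The two leg pairs are set in 108 mm from either end of the beam.


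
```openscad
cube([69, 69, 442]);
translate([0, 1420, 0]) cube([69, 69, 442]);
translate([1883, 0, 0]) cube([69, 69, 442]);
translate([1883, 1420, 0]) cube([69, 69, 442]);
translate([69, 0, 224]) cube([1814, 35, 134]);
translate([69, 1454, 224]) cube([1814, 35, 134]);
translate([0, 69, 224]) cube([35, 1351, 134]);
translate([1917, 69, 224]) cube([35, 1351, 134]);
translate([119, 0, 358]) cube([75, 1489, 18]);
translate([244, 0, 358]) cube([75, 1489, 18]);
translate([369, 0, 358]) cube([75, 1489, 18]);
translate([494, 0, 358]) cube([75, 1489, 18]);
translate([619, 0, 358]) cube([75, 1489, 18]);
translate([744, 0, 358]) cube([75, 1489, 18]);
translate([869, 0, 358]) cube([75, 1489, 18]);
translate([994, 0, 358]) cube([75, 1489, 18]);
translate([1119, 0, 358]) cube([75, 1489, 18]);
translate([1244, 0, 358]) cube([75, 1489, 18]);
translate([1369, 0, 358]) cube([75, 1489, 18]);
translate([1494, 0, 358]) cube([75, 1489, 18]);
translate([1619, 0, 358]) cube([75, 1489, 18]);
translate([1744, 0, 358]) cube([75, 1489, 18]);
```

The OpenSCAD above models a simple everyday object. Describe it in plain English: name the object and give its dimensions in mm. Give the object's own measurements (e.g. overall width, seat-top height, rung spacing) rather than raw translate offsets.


A bed frame 1952 mm long (x) by 1489 mm wide (y). Four 69×69 mm corner posts, 442 mm tall, at the corners of the footprint. Four rails of 35 mm thickness and 134 mm height run between adjacent posts with their undersides at z = 224 mm, their outer faces flush with the outside of the frame (the two x-running rails run between the posts' inner faces; the two y-running rails run between the posts' inner faces). 14 slats, each 75 mm wide (x) and 18 mm thick, lie across the top of the two x-running rails, running the full 1489 mm width of the frame in y; along x they sit between the end posts with a 50 mm gap after the −x posts and between neighbouring slats, leaving 64 mm before the +x posts.


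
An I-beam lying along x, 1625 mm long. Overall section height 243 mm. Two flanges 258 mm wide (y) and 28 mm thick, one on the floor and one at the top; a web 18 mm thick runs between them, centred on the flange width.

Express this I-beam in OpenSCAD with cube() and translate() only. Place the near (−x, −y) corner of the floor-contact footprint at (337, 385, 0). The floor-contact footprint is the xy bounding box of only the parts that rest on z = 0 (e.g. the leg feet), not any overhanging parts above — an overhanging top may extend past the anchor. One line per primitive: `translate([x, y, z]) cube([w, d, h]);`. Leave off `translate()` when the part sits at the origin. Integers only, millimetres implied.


translate([337, 385, 0]) cube([1625, 258, 28]);
translate([337, 505, 28]) cube([1625, 18, 187]);
translate([337, 385, 215]) cube([1625, 258, 28]);


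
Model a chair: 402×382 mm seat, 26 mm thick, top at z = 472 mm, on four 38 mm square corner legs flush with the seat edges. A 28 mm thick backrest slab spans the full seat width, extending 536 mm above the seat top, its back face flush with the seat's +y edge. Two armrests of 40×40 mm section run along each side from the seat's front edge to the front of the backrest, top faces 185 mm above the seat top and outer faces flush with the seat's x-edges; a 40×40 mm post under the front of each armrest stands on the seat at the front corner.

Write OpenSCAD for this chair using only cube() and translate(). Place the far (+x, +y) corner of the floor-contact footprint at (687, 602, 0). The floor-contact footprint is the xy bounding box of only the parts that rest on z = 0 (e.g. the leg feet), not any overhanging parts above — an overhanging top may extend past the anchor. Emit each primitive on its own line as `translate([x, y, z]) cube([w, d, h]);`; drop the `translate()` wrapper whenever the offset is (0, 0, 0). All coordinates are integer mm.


// leg_h = 472 - 26 = 446
// arm post h = 185 - 40 = 145
translate([285, 220, 446]) cube([402, 382, 26]);
translate([285, 220, 0]) cube([38, 38, 446]);
translate([649, 220, 0]) cube([38, 38, 446]);
translate([285, 564, 0]) cube([38, 38, 446]);
translate([649, 564, 0]) cube([38, 38, 446]);
translate([285, 574, 472]) cube([402, 28, 536]);
translate([285, 220, 617]) cube([40, 354, 40]);
translate([647, 220, 617]) cube([40, 354, 40]);
translate([285, 220, 472]) cube([40, 40, 145]);
translate([647, 220, 472]) cube([40, 40, 145]);


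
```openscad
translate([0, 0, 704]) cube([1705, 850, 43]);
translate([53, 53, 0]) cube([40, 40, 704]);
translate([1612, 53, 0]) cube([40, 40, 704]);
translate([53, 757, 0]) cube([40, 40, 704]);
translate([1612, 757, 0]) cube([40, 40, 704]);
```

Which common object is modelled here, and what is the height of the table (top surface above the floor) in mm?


A table. The table height is 747 mm.

A 1705×850×43 slab sits at z = 704 on four 40 mm square posts — a table. The top surface is at 704 + 43 = 747 mm.


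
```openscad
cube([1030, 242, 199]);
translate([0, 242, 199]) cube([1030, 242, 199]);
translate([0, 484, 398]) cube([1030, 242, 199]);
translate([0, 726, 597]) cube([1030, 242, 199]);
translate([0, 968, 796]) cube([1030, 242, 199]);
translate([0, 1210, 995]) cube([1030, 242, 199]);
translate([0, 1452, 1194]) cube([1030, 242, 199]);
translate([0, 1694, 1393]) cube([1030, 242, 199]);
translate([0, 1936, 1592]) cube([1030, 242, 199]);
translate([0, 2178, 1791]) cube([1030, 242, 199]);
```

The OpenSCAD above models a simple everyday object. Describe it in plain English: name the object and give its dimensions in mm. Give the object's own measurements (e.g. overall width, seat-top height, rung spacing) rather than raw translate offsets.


A straight staircase of 10 solid steps. Each step is 1030 mm wide (x), 242 mm deep (y, the going) and 199 mm tall (the rise). The first step rests on the floor; each subsequent step sits one going further in +y and one rise higher in +z, directly behind and above the previous step with no overlap.


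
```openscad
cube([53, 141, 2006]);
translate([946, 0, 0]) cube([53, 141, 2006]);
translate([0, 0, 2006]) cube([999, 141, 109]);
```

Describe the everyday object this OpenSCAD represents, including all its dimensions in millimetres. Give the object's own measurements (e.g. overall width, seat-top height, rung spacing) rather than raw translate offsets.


A door frame. The clear opening is 893 mm wide and 2006 mm high. Two 53 mm wide jambs, 141 mm deep, stand either side of the opening from the floor to the top of the opening. A 109 mm thick head sits across the top of both jambs, spanning the full outside width of the frame.


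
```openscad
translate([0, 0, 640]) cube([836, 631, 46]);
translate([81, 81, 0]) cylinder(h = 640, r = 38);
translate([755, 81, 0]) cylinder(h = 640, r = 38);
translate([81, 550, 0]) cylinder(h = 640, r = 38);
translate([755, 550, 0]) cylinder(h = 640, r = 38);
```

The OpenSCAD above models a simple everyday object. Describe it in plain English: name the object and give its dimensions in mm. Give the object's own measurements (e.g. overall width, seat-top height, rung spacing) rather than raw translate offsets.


A rectangular dining table. The top is 836×631×46 mm with its upper surface at z = 686 mm. It stands on four round legs of 76 mm diameter, each leg's bounding box inset 43 mm from the nearest pair of top edges, running from the floor to the underside of the top.


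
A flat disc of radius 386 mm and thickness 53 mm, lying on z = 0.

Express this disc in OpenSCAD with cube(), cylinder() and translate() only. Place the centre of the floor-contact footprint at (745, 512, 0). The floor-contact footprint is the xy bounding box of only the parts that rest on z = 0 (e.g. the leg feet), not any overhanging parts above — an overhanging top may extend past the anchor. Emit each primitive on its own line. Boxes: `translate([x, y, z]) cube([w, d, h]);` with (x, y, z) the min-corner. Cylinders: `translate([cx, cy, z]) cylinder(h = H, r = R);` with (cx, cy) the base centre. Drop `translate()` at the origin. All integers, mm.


translate([745, 512, 0]) cylinder(h = 53, r = 386);


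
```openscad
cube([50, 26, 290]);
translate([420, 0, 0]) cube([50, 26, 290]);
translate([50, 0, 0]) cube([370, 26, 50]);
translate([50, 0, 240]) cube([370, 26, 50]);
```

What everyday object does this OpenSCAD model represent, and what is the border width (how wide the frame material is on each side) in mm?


A picture frame. The border width is 50 mm.

Four thin pieces enclosing a rectangular opening — a picture frame. The two full-height stiles are 290 mm tall; the top rail sits at z = 240 and is 50 mm tall, so the border above the opening is 290 − 240 = 50 mm, matching the stile x-width.


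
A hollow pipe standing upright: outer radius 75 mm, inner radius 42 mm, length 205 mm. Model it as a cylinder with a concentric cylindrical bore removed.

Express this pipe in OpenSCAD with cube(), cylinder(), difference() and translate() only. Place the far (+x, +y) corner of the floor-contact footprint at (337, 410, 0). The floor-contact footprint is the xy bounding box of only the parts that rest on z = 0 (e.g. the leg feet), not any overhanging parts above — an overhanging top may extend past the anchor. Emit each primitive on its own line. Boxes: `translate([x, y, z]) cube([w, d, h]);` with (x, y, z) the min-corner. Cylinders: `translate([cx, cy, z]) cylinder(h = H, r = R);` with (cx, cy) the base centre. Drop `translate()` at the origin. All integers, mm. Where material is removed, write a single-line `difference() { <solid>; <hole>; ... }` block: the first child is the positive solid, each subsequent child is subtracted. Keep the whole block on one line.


difference() { translate([262, 335, 0]) cylinder(h = 205, r = 75); translate([262, 335, 0]) cylinder(h = 205, r = 42); }


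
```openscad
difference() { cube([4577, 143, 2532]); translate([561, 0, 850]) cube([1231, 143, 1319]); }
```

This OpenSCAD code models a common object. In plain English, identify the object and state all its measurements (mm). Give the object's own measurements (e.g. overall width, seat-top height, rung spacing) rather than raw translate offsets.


A wall 4577 mm long (x), 143 mm thick (y), 2532 mm tall, with a rectangular window opening cut through it. The opening is 1231 mm wide and 1319 mm tall; its sill is at z = 850 mm and its near (−x) edge is 561 mm from the wall's −x end. The opening passes through the full wall thickness.


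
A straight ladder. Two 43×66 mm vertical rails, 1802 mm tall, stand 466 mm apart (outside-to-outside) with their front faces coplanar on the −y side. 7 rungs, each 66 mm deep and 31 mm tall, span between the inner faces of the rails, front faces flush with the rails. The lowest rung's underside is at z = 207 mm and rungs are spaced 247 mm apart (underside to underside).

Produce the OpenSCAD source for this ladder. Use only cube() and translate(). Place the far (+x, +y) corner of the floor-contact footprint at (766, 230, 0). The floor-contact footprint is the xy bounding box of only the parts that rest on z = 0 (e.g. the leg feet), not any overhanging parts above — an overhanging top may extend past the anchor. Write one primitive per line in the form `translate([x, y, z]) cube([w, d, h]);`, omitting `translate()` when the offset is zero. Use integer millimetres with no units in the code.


// rung span = 466 - 2*43 = 380
// rung[k] z = 207 + k*247
translate([300, 164, 0]) cube([43, 66, 1802]);
translate([723, 164, 0]) cube([43, 66, 1802]);
translate([343, 164, 207]) cube([380, 66, 31]);
translate([343, 164, 454]) cube([380, 66, 31]);
translate([343, 164, 701]) cube([380, 66, 31]);
translate([343, 164, 948]) cube([380, 66, 31]);
translate([343, 164, 1195]) cube([380, 66, 31]);
translate([343, 164, 1442]) cube([380, 66, 31]);
translate([343, 164, 1689]) cube([380, 66, 31]);


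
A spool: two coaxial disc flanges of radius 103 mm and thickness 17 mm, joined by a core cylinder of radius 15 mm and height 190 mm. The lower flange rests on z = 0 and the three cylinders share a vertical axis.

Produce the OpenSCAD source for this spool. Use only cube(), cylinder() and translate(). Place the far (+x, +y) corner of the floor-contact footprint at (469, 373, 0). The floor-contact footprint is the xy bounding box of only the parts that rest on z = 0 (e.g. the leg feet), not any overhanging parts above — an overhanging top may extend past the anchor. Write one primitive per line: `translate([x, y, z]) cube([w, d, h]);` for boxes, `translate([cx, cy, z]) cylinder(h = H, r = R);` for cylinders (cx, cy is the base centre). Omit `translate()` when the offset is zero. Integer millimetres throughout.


translate([366, 270, 0]) cylinder(h = 17, r = 103);
translate([366, 270, 17]) cylinder(h = 190, r = 15);
translate([366, 270, 207]) cylinder(h = 17, r = 103);


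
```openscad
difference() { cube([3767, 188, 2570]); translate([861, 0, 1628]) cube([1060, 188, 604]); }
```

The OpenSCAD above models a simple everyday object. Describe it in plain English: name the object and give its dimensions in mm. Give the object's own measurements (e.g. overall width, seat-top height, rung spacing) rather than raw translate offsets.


A wall 3767 mm long (x), 188 mm thick (y), 2570 mm tall, with a rectangular window opening cut through it. The opening is 1060 mm wide and 604 mm tall; its sill is at z = 1628 mm and its near (−x) edge is 861 mm from the wall's −x end. The opening passes through the full wall thickness.


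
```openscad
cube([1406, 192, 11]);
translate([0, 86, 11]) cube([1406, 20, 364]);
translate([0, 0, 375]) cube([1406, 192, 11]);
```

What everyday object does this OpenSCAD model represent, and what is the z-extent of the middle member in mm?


An I-beam. The web height is 364 mm.

Two wide flanges with a thin centred web — an I-beam. Overall 386 mm minus two 11 mm flanges gives a web of 386 − 2·11 = 364 mm.


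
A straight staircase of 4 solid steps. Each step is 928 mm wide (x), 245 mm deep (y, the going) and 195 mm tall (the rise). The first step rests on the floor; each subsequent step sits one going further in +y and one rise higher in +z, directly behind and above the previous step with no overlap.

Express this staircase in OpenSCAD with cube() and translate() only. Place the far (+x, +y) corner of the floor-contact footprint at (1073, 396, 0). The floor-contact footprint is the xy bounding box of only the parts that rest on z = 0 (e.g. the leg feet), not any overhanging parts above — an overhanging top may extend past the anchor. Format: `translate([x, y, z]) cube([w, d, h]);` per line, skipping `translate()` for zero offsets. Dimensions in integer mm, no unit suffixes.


translate([145, 151, 0]) cube([928, 245, 195]);
translate([145, 396, 195]) cube([928, 245, 195]);
translate([145, 641, 390]) cube([928, 245, 195]);
translate([145, 886, 585]) cube([928, 245, 195]);


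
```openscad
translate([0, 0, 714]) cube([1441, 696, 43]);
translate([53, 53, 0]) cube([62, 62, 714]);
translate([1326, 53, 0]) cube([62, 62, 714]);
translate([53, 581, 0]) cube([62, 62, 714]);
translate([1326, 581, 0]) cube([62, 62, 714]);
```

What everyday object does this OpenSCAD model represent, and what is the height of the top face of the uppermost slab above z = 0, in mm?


A table. The table height is 757 mm.

A 1441×696×43 slab sits at z = 714 on four 62 mm square posts — a table. The top surface is at 714 + 43 = 757 mm.


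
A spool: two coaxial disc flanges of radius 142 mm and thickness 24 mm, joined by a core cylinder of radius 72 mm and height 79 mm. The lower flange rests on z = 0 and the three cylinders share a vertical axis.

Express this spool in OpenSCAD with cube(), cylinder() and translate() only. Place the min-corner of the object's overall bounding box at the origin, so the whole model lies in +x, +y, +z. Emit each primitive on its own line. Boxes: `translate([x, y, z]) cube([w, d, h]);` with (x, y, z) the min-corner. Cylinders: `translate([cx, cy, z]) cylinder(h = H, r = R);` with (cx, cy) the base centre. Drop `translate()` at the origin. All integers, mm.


translate([142, 142, 0]) cylinder(h = 24, r = 142);
translate([142, 142, 24]) cylinder(h = 79, r = 72);
translate([142, 142, 103]) cylinder(h = 24, r = 142);


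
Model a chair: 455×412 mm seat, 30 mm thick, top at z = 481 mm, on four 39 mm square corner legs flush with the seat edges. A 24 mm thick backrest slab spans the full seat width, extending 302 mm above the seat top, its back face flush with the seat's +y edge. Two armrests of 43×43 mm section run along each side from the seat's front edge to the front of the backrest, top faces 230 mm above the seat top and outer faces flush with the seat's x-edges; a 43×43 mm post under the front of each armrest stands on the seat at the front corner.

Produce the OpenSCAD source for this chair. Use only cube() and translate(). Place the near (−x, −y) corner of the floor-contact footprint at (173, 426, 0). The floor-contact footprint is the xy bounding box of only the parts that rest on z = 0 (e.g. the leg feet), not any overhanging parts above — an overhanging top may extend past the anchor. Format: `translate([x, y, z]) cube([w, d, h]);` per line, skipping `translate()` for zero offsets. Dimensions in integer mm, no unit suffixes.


translate([173, 426, 451]) cube([455, 412, 30]);
translate([173, 426, 0]) cube([39, 39, 451]);
translate([589, 426, 0]) cube([39, 39, 451]);
translate([173, 799, 0]) cube([39, 39, 451]);
translate([589, 799, 0]) cube([39, 39, 451]);
translate([173, 814, 481]) cube([455, 24, 302]);
translate([173, 426, 668]) cube([43, 388, 43]);
translate([585, 426, 668]) cube([43, 388, 43]);
translate([173, 426, 481]) cube([43, 43, 187]);
translate([585, 426, 481]) cube([43, 43, 187]);


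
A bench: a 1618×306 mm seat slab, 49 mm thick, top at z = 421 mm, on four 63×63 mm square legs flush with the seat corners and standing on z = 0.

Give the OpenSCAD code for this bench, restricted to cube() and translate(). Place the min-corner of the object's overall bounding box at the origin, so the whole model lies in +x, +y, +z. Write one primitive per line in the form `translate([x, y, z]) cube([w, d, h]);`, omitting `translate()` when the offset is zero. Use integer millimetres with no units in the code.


translate([0, 0, 372]) cube([1618, 306, 49]);
cube([63, 63, 372]);
translate([0, 243, 0]) cube([63, 63, 372]);
translate([1555, 0, 0]) cube([63, 63, 372]);
translate([1555, 243, 0]) cube([63, 63, 372]);


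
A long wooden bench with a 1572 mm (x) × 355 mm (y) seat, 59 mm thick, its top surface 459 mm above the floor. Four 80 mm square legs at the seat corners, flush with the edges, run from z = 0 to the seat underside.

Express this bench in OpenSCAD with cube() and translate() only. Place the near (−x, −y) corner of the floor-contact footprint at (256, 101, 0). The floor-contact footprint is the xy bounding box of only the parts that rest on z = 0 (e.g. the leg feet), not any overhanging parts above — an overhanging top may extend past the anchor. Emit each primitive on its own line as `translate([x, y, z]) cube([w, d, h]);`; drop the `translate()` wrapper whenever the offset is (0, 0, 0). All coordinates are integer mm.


// leg_h = 459 − 59 = 400
translate([256, 101, 400]) cube([1572, 355, 59]);
translate([256, 101, 0]) cube([80, 80, 400]);
translate([256, 376, 0]) cube([80, 80, 400]);
translate([1748, 101, 0]) cube([80, 80, 400]);
translate([1748, 376, 0]) cube([80, 80, 400]);


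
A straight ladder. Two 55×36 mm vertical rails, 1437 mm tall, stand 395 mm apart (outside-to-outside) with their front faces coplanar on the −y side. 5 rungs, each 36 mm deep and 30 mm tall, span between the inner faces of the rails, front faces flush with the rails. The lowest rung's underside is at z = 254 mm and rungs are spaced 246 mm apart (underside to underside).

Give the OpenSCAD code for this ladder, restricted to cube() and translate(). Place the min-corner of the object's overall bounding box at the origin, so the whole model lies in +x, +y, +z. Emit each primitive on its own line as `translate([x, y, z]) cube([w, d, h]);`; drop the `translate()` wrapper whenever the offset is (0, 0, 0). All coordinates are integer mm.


cube([55, 36, 1437]);
translate([340, 0, 0]) cube([55, 36, 1437]);
translate([55, 0, 254]) cube([285, 36, 30]);
translate([55, 0, 500]) cube([285, 36, 30]);
translate([55, 0, 746]) cube([285, 36, 30]);
translate([55, 0, 992]) cube([285, 36, 30]);
translate([55, 0, 1238]) cube([285, 36, 30]);


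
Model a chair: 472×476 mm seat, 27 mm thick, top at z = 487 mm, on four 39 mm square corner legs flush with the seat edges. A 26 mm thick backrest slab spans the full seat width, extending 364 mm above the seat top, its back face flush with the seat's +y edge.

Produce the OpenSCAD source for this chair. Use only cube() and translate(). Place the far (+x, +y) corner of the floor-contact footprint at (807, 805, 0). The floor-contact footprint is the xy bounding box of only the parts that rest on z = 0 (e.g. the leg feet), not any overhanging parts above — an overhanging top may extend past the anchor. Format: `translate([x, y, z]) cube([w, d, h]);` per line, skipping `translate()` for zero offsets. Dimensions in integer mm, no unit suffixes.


translate([335, 329, 460]) cube([472, 476, 27]);
translate([335, 329, 0]) cube([39, 39, 460]);
translate([768, 329, 0]) cube([39, 39, 460]);
translate([335, 766, 0]) cube([39, 39, 460]);
translate([768, 766, 0]) cube([39, 39, 460]);
translate([335, 779, 487]) cube([472, 26, 364]);


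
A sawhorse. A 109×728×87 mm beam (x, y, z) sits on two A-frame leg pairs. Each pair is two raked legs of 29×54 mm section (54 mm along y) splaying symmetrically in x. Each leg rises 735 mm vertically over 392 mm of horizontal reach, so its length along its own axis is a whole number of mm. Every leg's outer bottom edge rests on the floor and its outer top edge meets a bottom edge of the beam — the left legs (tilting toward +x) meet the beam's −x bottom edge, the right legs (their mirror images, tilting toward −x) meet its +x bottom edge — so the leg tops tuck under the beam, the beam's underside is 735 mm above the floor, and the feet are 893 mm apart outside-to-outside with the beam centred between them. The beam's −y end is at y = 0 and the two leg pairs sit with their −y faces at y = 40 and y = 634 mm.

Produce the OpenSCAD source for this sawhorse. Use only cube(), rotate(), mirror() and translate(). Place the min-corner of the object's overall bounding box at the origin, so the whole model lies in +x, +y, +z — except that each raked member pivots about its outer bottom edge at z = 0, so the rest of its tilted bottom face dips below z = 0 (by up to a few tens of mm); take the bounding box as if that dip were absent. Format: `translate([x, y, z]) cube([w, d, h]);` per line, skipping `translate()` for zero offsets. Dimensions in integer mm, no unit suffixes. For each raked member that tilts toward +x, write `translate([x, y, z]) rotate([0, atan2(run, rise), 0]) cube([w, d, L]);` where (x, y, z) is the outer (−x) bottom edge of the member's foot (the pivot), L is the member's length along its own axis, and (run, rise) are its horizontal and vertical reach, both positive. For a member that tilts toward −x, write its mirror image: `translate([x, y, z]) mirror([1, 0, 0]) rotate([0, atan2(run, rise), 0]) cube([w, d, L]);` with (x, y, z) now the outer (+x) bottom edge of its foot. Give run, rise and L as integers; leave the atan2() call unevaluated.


translate([392, 0, 735]) cube([109, 728, 87]);
translate([0, 40, 0]) rotate([0, atan2(392, 735), 0]) cube([29, 54, 833]);
translate([893, 40, 0]) mirror([1, 0, 0]) rotate([0, atan2(392, 735), 0]) cube([29, 54, 833]);
translate([0, 634, 0]) rotate([0, atan2(392, 735), 0]) cube([29, 54, 833]);
translate([893, 634, 0]) mirror([1, 0, 0]) rotate([0, atan2(392, 735), 0]) cube([29, 54, 833]);


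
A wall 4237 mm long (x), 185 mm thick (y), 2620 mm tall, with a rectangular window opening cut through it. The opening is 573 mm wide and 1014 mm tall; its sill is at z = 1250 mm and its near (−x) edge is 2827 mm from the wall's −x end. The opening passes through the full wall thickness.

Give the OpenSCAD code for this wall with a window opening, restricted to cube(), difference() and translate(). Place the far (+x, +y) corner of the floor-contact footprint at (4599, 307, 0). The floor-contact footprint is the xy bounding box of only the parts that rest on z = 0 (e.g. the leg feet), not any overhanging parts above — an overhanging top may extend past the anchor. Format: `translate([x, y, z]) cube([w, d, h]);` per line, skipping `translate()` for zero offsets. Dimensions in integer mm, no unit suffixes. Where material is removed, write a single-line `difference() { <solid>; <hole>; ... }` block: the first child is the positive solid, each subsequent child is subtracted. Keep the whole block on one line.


difference() { translate([362, 122, 0]) cube([4237, 185, 2620]); translate([3189, 122, 1250]) cube([573, 185, 1014]); }


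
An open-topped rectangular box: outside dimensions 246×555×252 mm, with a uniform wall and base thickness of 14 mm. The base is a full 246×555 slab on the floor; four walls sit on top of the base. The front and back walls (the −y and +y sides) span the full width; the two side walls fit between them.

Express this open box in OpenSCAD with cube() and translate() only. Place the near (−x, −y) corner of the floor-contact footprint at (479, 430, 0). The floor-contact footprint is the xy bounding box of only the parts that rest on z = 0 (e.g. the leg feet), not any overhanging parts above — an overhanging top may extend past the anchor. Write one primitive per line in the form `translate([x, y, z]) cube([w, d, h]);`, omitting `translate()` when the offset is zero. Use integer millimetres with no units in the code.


translate([479, 430, 0]) cube([246, 555, 14]);
translate([479, 430, 14]) cube([246, 14, 238]);
translate([479, 971, 14]) cube([246, 14, 238]);
translate([479, 444, 14]) cube([14, 527, 238]);
translate([711, 444, 14]) cube([14, 527, 238]);


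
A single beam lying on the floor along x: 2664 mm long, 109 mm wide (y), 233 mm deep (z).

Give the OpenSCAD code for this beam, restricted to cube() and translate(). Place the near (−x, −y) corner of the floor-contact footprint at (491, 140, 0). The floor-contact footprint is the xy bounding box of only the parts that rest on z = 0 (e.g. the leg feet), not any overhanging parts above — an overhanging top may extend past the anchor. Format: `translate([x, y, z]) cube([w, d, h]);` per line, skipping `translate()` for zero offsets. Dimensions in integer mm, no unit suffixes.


translate([491, 140, 0]) cube([2664, 109, 233]);


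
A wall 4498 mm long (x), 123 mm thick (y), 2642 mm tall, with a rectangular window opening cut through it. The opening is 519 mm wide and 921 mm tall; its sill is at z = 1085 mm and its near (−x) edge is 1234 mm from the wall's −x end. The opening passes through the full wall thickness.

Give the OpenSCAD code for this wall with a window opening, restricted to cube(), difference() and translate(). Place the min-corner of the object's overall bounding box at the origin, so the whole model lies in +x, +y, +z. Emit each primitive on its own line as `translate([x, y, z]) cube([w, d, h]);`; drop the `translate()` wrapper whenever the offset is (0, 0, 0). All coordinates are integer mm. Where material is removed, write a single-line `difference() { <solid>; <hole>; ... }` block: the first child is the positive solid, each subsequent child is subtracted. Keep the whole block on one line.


difference() { cube([4498, 123, 2642]); translate([1234, 0, 1085]) cube([519, 123, 921]); }


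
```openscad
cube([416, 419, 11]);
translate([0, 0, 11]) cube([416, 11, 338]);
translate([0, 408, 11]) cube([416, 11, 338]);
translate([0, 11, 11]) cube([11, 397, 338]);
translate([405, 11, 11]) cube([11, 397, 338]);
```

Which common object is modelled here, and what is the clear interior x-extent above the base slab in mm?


An open box. The internal width is 394 mm.

A 416×419 base slab with four walls standing on it — an open box. The base is 416 mm wide and the walls are 11 mm thick, so the internal width is 416 − 2 × 11 = 394 mm.


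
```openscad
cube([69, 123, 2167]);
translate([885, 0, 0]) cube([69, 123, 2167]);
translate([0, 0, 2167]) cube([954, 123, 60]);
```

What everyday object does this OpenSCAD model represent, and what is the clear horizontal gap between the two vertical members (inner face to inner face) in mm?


A door frame. The clear opening width is 816 mm.

Two 2167 mm tall posts with a header on top — a door frame. The left jamb is 69 mm wide at x = 0; the right jamb starts at x = 885. The clear opening is 885 − 69 = 816 mm.


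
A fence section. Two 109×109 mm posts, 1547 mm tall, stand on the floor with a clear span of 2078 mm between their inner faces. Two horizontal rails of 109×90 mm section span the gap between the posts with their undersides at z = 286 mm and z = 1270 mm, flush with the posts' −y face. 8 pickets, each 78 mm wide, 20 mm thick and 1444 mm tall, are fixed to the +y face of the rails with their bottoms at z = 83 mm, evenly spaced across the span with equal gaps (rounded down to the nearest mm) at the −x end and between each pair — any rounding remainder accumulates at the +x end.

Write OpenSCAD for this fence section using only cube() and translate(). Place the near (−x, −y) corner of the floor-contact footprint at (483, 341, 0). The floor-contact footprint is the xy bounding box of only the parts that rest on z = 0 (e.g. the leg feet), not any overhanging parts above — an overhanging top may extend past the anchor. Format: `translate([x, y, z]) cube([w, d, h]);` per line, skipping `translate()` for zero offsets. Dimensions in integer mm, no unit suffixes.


translate([483, 341, 0]) cube([109, 109, 1547]);
translate([2670, 341, 0]) cube([109, 109, 1547]);
translate([592, 341, 286]) cube([2078, 109, 90]);
translate([592, 341, 1270]) cube([2078, 109, 90]);
translate([753, 450, 83]) cube([78, 20, 1444]);
translate([992, 450, 83]) cube([78, 20, 1444]);
translate([1231, 450, 83]) cube([78, 20, 1444]);
translate([1470, 450, 83]) cube([78, 20, 1444]);
translate([1709, 450, 83]) cube([78, 20, 1444]);
translate([1948, 450, 83]) cube([78, 20, 1444]);
translate([2187, 450, 83]) cube([78, 20, 1444]);
translate([2426, 450, 83]) cube([78, 20, 1444]);


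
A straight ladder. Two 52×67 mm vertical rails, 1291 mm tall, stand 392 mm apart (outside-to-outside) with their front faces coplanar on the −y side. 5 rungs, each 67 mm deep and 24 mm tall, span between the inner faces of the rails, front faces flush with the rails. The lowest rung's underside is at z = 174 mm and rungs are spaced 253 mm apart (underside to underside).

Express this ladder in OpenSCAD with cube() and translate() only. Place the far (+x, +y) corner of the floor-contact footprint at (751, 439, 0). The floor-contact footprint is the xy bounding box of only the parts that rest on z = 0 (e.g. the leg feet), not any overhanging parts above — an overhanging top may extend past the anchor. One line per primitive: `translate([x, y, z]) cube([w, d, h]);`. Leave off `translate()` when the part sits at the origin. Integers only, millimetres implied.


// rung span = 392 - 2*52 = 288
// rung[k] z = 174 + k*253
translate([359, 372, 0]) cube([52, 67, 1291]);
translate([699, 372, 0]) cube([52, 67, 1291]);
translate([411, 372, 174]) cube([288, 67, 24]);
translate([411, 372, 427]) cube([288, 67, 24]);
translate([411, 372, 680]) cube([288, 67, 24]);
translate([411, 372, 933]) cube([288, 67, 24]);
translate([411, 372, 1186]) cube([288, 67, 24]);


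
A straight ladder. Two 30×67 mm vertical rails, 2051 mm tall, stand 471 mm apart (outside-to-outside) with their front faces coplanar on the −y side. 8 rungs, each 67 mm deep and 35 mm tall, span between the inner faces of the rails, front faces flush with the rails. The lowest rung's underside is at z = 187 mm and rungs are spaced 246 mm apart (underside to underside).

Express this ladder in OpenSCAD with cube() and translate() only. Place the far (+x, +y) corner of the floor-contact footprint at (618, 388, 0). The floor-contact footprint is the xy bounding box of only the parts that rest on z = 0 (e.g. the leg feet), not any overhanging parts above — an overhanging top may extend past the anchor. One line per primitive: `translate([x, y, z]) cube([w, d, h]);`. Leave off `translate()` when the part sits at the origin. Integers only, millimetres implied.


translate([147, 321, 0]) cube([30, 67, 2051]);
translate([588, 321, 0]) cube([30, 67, 2051]);
translate([177, 321, 187]) cube([411, 67, 35]);
translate([177, 321, 433]) cube([411, 67, 35]);
translate([177, 321, 679]) cube([411, 67, 35]);
translate([177, 321, 925]) cube([411, 67, 35]);
translate([177, 321, 1171]) cube([411, 67, 35]);
translate([177, 321, 1417]) cube([411, 67, 35]);
translate([177, 321, 1663]) cube([411, 67, 35]);
translate([177, 321, 1909]) cube([411, 67, 35]);


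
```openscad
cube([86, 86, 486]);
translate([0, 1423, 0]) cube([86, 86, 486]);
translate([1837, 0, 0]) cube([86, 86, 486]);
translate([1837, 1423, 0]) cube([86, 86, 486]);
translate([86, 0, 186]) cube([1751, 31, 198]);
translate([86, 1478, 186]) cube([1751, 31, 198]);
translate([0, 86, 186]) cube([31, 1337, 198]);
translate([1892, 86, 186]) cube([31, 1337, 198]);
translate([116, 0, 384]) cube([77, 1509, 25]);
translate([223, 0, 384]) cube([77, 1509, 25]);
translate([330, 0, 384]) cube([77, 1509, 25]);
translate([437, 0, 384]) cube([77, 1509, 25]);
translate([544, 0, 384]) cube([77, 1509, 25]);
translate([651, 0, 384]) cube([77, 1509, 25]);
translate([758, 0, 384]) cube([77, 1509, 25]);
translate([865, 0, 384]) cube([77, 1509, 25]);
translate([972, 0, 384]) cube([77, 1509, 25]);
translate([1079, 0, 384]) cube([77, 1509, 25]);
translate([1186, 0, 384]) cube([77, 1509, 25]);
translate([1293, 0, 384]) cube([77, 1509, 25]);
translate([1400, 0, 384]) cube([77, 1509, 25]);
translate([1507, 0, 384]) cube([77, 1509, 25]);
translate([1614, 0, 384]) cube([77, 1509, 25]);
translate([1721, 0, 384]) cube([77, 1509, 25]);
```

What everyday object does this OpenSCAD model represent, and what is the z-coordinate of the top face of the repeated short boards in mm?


A bed frame. The slat-top height is 409 mm.

Four posts, four rails, and a row of slats — a bed frame. Slats sit on the rails at z = 186 + 198 = 384; with slat thickness 25, the top is 409 mm.


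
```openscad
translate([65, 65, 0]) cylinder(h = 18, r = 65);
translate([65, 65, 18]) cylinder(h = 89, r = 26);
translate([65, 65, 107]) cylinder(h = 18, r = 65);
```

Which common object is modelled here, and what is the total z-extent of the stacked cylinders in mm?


A spool. The overall height is 125 mm.

Three coaxial cylinders, large–small–large — a spool. Two 18 mm flanges and a 89 mm core give 18 + 89 + 18 = 125 mm.


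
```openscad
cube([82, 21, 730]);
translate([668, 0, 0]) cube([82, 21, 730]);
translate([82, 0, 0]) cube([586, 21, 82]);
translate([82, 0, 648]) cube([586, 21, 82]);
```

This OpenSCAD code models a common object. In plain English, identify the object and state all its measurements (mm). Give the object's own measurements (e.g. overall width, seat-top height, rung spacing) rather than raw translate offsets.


A rectangular picture frame lying in the x–z plane (depth along y). The opening is 586 mm wide (x) by 566 mm tall (z), surrounded by a border 82 mm wide on all four sides. The frame is 21 mm deep and is made of two full-height vertical stiles with two horizontal rails fitted between them.


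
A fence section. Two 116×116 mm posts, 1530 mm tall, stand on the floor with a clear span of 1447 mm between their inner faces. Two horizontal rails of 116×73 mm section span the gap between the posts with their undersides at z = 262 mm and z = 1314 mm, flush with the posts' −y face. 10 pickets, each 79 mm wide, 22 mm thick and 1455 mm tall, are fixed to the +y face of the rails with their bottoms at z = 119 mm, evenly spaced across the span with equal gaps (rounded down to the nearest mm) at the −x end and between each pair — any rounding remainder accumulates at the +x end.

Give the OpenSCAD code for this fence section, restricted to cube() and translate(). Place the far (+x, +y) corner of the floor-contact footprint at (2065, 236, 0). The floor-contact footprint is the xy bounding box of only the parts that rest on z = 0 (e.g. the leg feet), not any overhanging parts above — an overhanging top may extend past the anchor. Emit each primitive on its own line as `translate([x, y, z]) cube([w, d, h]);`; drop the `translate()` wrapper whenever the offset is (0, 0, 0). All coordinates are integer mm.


translate([386, 120, 0]) cube([116, 116, 1530]);
translate([1949, 120, 0]) cube([116, 116, 1530]);
translate([502, 120, 262]) cube([1447, 116, 73]);
translate([502, 120, 1314]) cube([1447, 116, 73]);
translate([561, 236, 119]) cube([79, 22, 1455]);
translate([699, 236, 119]) cube([79, 22, 1455]);
translate([837, 236, 119]) cube([79, 22, 1455]);
translate([975, 236, 119]) cube([79, 22, 1455]);
translate([1113, 236, 119]) cube([79, 22, 1455]);
translate([1251, 236, 119]) cube([79, 22, 1455]);
translate([1389, 236, 119]) cube([79, 22, 1455]);
translate([1527, 236, 119]) cube([79, 22, 1455]);
translate([1665, 236, 119]) cube([79, 22, 1455]);
translate([1803, 236, 119]) cube([79, 22, 1455]);
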